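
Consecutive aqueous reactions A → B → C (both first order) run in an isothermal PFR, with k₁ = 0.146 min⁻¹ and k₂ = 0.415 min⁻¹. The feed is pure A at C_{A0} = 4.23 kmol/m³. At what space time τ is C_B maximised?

3.88 min

The intermediate peaks when r₁ = r₂, i.e. k₁e^(−k₁τ) = k₂e^(−k₂τ), giving τ_opt = ln(k₂/k₁)/(k₂−k₁).
= ln(0.415/0.146)/(0.415−0.146) = ln(2.842)/0.2690 = 1.045/0.2690 = 3.88 min.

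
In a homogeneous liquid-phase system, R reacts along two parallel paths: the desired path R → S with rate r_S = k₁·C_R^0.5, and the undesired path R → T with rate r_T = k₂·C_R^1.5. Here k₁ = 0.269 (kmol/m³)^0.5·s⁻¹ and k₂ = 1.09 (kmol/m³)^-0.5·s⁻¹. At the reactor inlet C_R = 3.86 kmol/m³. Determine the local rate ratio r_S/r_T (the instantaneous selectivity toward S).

0.0639

S_{S/T} = r_S/r_T = (k₁·C_R^0.5)/(k₂·C_R^1.5) = (k₁/k₂)·C_R⁻¹.
= (0.269×3.860^0.5) / (1.09×3.860^1.5) = 0.5285/8.266 = 0.0639.
The undesired path is higher order in R, so low C_R (CSTR or dilute feed) favours S.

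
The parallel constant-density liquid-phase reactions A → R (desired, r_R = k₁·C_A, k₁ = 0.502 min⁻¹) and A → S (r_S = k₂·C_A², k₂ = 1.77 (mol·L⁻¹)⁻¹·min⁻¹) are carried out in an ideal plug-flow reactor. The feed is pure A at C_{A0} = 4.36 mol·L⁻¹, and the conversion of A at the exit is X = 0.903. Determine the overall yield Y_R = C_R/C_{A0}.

C_A = C_{A0}(1−X) = 0.4229 mol·L⁻¹.
Along a PFR/batch, dC_R/dC_A = −r_R/(r_R+r_S) = −k₁/(k₁+k₂·C_A).
Integrating from C_{A0} to C_A: C_R = (0.502/1.77)·ln[(0.502+1.77·4.36)/(0.502+1.77·0.423)] = 0.2836·ln(8.219/1.251) = 0.5340 mol·L⁻¹.
Y_R = C_R/C_{A0} = 0.5340/4.36 = 0.122.

0.122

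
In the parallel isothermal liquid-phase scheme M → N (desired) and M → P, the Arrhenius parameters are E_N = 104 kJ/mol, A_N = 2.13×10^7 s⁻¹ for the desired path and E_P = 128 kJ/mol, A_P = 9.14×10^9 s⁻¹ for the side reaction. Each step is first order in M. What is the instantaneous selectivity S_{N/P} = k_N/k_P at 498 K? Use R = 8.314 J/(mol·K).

0.767

With equal orders, S_{N/P} = k_N/k_P = (A_N/A_P)·exp[(E_P−E_N)/(RT)].
(E_P−E_N)/(RT) = (128−104)×10³/(8.314×498) = 24000/4140 = 5.797.
k_N/k_P = (2.13×10^7/9.14×10^9)·exp(5.797) = 0.002330 × 329.2 = 0.767.
Since E_N < E_P, lowering the temperature improves selectivity toward N.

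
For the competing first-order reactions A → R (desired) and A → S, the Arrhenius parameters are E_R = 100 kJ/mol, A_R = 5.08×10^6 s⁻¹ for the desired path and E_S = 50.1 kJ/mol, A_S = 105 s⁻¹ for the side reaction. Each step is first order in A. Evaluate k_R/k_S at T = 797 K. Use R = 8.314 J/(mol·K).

k_R/k_S = (A_R/A_S)·exp[−(E_R−E_S)/(RT)] = (A_R/A_S)·exp[(E_S−E_R)/(RT)].
(E_S−E_R)/(RT) = (50.1−100)×10³/(8.314×797) = -49900/6626 = -7.531.
k_R/k_S = (5.08×10^6/105)·exp(-7.531) = 48381 × 5.364×10^-4 = 26.0.

26.0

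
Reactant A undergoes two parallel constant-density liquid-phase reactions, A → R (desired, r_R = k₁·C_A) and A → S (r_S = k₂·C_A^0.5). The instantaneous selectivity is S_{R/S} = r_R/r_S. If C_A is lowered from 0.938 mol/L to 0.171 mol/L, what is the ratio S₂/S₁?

S_{R/S} = (k₁/k₂)·C_A^0.5, so S₂/S₁ = (C_{A,2}/C_{A,1})^0.5.
= (0.171/0.938)^0.5 = (0.1823)^0.5 = 0.427.
Selectivity toward R falls as C_A falls — high-concentration operation is favoured.

0.427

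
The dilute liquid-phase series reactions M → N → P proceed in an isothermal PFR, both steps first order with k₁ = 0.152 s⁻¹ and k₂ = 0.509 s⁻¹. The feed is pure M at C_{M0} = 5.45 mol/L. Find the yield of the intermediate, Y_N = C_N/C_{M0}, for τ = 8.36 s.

Solving the coupled first-order balances gives C_N(τ) = [k₁/(k₂−k₁)]·C_{M0}·(e^(−k₁τ) − e^(−k₂τ)).
e^(−k₁τ) = e^(−0.152×8.36) = e^(−1.271) = 0.2806; e^(−k₂τ) = e^(−4.255) = 0.01419.
C_N = 0.152×5.45/(0.509−0.152) × (0.2806−0.01419) = 2.320×0.2664 = 0.6183 mol/L.
Y_N = C_N/C_{M0} = 0.6183/5.45 = 0.113.

0.113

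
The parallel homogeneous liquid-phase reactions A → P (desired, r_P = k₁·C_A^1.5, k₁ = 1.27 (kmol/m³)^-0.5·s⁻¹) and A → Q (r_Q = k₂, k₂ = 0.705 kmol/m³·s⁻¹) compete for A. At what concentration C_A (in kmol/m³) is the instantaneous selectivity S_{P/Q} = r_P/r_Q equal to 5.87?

2.20 kmol/m³

S_{P/Q} = (k₁/k₂)·C_A^1.5 ⇒ C_A = (S·k₂/k₁)^(1/1.5).
= (5.87×0.705/1.27)^(0.6667) = (3.259)^(0.6667) = 2.20 kmol/m³.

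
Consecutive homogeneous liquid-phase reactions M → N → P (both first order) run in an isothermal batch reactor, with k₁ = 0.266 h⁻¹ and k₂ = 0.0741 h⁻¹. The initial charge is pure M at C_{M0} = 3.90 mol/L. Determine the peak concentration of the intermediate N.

For a first-order series the maximum intermediate yield is C_{N,max}/C_{M0} = (k₁/k₂)^[k₂/(k₂−k₁)].
= (0.266/0.0741)^(0.0741/(0.0741−0.266)) = (3.590)^(-0.3861) = 0.6105.
C_{N,max} = 0.6105×3.90 = 2.38 mol/L.

2.38 mol/L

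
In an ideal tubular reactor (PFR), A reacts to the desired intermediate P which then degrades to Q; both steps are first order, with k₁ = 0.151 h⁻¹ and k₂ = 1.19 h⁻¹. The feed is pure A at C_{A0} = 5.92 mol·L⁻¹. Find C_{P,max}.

0.556 mol·L⁻¹

At the optimum, C_{P,max}/C_{A0} = (k₁/k₂)^[k₂/(k₂−k₁)].
= (0.151/1.19)^(1.19/(1.19−0.151)) = (0.1269)^(1.145) = 0.09400.
C_{P,max} = 0.09400×5.92 = 0.556 mol·L⁻¹.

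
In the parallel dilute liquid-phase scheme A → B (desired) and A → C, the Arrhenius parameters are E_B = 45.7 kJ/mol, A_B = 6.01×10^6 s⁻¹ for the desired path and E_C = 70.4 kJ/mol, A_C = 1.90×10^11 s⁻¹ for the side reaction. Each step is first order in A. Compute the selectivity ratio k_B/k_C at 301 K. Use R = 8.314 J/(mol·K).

k_B/k_C = (A_B/A_C)·exp[−(E_B−E_C)/(RT)] = (A_B/A_C)·exp[(E_C−E_B)/(RT)].
(E_C−E_B)/(RT) = (70.4−45.7)×10³/(8.314×301) = 24700/2503 = 9.870.
k_B/k_C = (6.01×10^6/1.90×10^11)·exp(9.870) = 3.163×10^-5 × 19343 = 0.612.

0.612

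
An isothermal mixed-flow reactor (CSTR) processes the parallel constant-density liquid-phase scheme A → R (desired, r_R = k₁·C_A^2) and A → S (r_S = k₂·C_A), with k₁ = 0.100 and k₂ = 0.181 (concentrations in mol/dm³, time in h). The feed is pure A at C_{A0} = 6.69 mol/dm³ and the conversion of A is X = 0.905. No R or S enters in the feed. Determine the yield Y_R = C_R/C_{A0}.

0.235

Exit C_A = C_{A0}(1−X) = 6.69×0.0950 = 0.6355 mol/dm³.
A CSTR operates uniformly at the exit composition, giving r_R = 0.04039 and r_S = 0.1150 (each k·C_A^n at C_A = 0.6355).
Fraction of consumed A going to R: r_R/(r_R+r_S) = 0.2599.
C_R = 0.2599·C_{A0}·X = 0.2599×6.69×0.905 = 1.57 mol/dm³; Y_R = C_R/C_{A0} = 0.235.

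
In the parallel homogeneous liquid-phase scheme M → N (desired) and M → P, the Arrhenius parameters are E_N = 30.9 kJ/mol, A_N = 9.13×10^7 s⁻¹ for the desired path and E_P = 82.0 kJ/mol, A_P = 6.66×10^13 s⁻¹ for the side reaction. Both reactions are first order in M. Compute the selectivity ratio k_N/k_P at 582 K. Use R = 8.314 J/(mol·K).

Since both paths have the same order in M, the concentration cancels and S_{N/P} = k_N/k_P = (A_N/A_P)·exp[(E_P−E_N)/(RT)].
(E_P−E_N)/(RT) = (82.0−30.9)×10³/(8.314×582) = 51100/4839 = 10.56.
k_N/k_P = (9.13×10^7/6.66×10^13)·exp(10.56) = 1.371×10^-6 × 38584 = 0.0529.

0.0529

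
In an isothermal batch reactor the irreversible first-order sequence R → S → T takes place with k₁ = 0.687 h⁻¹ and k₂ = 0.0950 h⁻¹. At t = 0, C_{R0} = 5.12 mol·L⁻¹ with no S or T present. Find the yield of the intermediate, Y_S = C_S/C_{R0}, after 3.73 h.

0.725

Solving the coupled first-order balances gives C_S(t) = [k₁/(k₂−k₁)]·C_{R0}·(e^(−k₁t) − e^(−k₂t)).
e^(−k₁t) = e^(−0.687×3.73) = e^(−2.563) = 0.07711; e^(−k₂t) = e^(−0.3543) = 0.7016.
C_S = 0.687×5.12/(0.0950−0.687) × (0.07711−0.7016) = (-5.942)×(-0.6245) = 3.711 mol·L⁻¹.
Y_S = C_S/C_{R0} = 3.711/5.12 = 0.725.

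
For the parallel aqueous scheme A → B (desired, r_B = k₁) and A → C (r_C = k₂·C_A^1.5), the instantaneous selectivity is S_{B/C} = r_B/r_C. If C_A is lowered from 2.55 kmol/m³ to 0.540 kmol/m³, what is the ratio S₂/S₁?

S_{B/C} = (k₁/k₂)·C_A^-1.5, so S₂/S₁ = (C_{A,2}/C_{A,1})^-1.5.
= (0.540/2.55)^(-1.5) = (0.2118)^(-1.5) = 10.3.

10.3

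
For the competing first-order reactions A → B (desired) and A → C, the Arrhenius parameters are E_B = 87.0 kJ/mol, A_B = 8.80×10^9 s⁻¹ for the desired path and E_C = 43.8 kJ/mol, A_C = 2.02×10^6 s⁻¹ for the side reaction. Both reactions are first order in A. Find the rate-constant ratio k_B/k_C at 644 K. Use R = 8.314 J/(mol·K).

Since both paths have the same order in A, the concentration cancels and S_{B/C} = k_B/k_C = (A_B/A_C)·exp[(E_C−E_B)/(RT)].
(E_C−E_B)/(RT) = (43.8−87.0)×10³/(8.314×644) = -43200/5354 = -8.068.
k_B/k_C = (8.80×10^9/2.02×10^6)·exp(-8.068) = 4356 × 3.133×10^-4 = 1.36.
Since E_B > E_C, raising the temperature improves selectivity toward B.

1.36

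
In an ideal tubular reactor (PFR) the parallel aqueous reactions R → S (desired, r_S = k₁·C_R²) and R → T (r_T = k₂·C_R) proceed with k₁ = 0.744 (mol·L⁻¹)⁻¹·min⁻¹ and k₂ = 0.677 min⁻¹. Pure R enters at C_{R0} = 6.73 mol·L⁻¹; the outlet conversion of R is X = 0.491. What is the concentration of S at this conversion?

2.79 mol·L⁻¹

C_R = C_{R0}(1−X) = 3.426 mol·L⁻¹.
Along a PFR/batch, dC_T/dC_R = −r_T/(r_S+r_T) = −k₂/(k₂+k₁·C_R).
Integrating from C_{R0} to C_R: C_T = (0.677/0.744)·ln[(0.677+0.744·6.73)/(0.677+0.744·3.43)] = 0.9099·ln(5.684/3.226) = 0.5155 mol·L⁻¹.
Then C_S = (C_{R0}−C_R) − C_T = 3.304 − 0.5155 = 2.789 mol·L⁻¹.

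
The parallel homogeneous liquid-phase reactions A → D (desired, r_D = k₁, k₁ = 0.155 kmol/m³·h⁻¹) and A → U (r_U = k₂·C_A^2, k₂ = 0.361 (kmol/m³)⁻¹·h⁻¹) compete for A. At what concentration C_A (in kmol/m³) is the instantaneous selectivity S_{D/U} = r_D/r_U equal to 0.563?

0.873 kmol/m³

S_{D/U} = (k₁/k₂)·C_A^-2 ⇒ C_A = (S·k₂/k₁)^(-0.5).
= (0.563×0.361/0.155)^(-0.5) = (1.311)^(-0.5) = 0.873 kmol/m³.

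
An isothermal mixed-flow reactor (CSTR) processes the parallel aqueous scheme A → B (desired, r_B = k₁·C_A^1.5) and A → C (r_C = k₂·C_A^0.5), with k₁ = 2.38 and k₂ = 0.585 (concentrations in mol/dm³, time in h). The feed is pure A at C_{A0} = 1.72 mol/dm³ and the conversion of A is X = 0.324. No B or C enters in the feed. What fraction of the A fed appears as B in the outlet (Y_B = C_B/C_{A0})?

Exit C_A = C_{A0}(1−X) = 1.72×0.676 = 1.163 mol/dm³.
Rates in a CSTR are evaluated at the outlet concentration: r_B = 2.38×1.163^1.5 = 2.984, r_C = 0.585×1.163^0.5 = 0.6308.
Fraction of consumed A going to B: r_B/(r_B+r_C) = 0.8255.
C_B = 0.8255·C_{A0}·X = 0.8255×1.72×0.324 = 0.460 mol/dm³; Y_B = C_B/C_{A0} = 0.267.

0.267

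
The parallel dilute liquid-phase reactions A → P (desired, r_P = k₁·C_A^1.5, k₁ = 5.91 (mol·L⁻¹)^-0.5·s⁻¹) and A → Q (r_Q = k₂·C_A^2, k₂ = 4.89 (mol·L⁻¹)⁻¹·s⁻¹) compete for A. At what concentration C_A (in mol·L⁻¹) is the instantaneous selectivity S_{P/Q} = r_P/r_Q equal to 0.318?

S_{P/Q} = (k₁/k₂)·C_A^-0.5 ⇒ C_A = (S·k₂/k₁)^(-2).
= (0.318×4.89/5.91)^(-2) = (0.2631)^(-2) = 14.4 mol·L⁻¹.

14.4 mol·L⁻¹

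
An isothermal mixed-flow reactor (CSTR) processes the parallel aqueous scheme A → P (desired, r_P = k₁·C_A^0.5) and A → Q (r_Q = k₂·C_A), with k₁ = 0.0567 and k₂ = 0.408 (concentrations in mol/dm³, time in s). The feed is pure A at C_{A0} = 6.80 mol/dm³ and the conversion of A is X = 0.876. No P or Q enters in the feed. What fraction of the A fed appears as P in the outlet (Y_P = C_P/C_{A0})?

Exit C_A = C_{A0}(1−X) = 6.80×0.124 = 0.8432 mol/dm³.
In a CSTR the entire volume is at exit conditions, so r_P = 0.0567×0.8432^0.5 = 0.05207 and r_Q = 0.408×0.8432 = 0.3440.
Fraction of consumed A going to P: r_P/(r_P+r_Q) = 0.1314.
C_P = 0.1314·C_{A0}·X = 0.1314×6.80×0.876 = 0.783 mol/dm³; Y_P = C_P/C_{A0} = 0.115.

0.115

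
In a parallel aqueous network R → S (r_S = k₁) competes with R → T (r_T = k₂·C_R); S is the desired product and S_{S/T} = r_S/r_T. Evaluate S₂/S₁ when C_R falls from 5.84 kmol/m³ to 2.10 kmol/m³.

2.78

S_{S/T} = (k₁/k₂)·C_R⁻¹, so S₂/S₁ = (C_{R,2}/C_{R,1})⁻¹.
= 5.84/2.10 = 2.78.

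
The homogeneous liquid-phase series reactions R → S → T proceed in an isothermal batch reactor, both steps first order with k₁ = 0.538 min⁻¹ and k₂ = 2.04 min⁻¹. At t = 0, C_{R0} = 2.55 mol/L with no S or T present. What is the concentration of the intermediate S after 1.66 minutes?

Solving the coupled first-order balances gives C_S(t) = [k₁/(k₂−k₁)]·C_{R0}·(e^(−k₁t) − e^(−k₂t)).
e^(−k₁t) = e^(−0.538×1.66) = e^(−0.8931) = 0.4094; e^(−k₂t) = e^(−3.386) = 0.03383.
C_S = 0.538×2.55/(2.04−0.538) × (0.4094−0.03383) = 0.9134×0.3756 = 0.3430 mol/L.

0.343 mol/L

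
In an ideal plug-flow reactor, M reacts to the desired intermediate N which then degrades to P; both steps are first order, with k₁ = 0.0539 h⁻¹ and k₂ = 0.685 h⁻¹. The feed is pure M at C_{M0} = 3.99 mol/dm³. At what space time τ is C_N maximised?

4.03 h

Setting dC_N/dτ = 0 gives τ_opt = ln(k₂/k₁)/(k₂−k₁).
= ln(0.685/0.0539)/(0.685−0.0539) = ln(12.71)/0.6311 = 2.542/0.6311 = 4.03 h.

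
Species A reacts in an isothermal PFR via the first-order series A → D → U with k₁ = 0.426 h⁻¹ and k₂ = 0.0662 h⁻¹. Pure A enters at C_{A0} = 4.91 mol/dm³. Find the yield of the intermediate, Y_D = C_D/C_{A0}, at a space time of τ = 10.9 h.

0.564

Solving the coupled first-order balances gives C_D(τ) = [k₁/(k₂−k₁)]·C_{A0}·(e^(−k₁τ) − e^(−k₂τ)).
e^(−k₁τ) = e^(−0.426×10.9) = e^(−4.643) = 0.009625; e^(−k₂τ) = e^(−0.7216) = 0.4860.
C_D = 0.426×4.91/(0.0662−0.426) × (0.009625−0.4860) = (-5.813)×(-0.4764) = 2.769 mol/dm³.
Y_D = C_D/C_{A0} = 2.769/4.91 = 0.564.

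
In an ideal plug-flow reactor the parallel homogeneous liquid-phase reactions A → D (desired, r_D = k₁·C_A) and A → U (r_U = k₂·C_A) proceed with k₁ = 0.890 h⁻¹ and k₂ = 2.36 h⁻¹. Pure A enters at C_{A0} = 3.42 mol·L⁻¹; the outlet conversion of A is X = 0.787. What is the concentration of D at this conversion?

C_A = C_{A0}(1−X) = 0.7285 mol·L⁻¹.
Both paths are first order in A, so the instantaneous fraction to D is constant: dC_D/d(−C_A) = k₁/(k₁+k₂) = 0.2738.
C_D = 0.2738·(C_{A0}−C_A) = 0.2738×2.692 = 0.737 mol·L⁻¹.

0.737 mol·L⁻¹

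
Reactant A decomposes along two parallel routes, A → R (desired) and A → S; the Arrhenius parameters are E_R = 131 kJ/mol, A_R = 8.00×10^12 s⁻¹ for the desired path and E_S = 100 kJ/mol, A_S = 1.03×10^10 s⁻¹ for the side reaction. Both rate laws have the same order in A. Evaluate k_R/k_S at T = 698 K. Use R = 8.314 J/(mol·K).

k_R/k_S = (A_R/A_S)·exp[−(E_R−E_S)/(RT)] = (A_R/A_S)·exp[(E_S−E_R)/(RT)].
(E_S−E_R)/(RT) = (100−131)×10³/(8.314×698) = -31000/5803 = -5.342.
k_R/k_S = (8.00×10^12/1.03×10^10)·exp(-5.342) = 776.7 × 0.004787 = 3.72.
Since E_R > E_S, raising the temperature improves selectivity toward R.

3.72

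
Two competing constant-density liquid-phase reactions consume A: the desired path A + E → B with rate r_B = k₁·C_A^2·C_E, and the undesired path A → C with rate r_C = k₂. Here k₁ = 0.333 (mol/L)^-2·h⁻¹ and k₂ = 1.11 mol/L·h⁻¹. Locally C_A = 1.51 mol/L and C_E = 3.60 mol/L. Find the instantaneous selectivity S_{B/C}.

2.46

S_{B/C} = r_B/r_C = (k₁·C_A^2·C_E)/(k₂) = (k₁/k₂)·C_A^2·C_E.
= (0.333×1.510^2×3.600) / (1.11) = 2.733/1.110 = 2.46.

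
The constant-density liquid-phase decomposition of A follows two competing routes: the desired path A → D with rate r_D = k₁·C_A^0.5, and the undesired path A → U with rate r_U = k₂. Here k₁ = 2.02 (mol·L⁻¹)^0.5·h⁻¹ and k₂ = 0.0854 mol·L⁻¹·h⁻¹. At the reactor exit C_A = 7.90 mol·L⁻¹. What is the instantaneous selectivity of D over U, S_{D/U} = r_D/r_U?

S_{D/U} = r_D/r_U = (k₁·C_A^0.5)/(k₂) = (k₁/k₂)·C_A^0.5.
= (2.02×7.900^0.5) / (0.0854) = 5.678/0.08540 = 66.5.

66.5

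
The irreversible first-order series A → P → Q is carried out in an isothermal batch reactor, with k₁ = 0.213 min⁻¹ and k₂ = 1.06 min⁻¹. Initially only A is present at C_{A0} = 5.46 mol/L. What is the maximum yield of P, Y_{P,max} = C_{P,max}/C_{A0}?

At the optimum, C_{P,max}/C_{A0} = (k₁/k₂)^[k₂/(k₂−k₁)].
= (0.213/1.06)^(1.06/(1.06−0.213)) = (0.2009)^(1.251) = 0.1342.

0.134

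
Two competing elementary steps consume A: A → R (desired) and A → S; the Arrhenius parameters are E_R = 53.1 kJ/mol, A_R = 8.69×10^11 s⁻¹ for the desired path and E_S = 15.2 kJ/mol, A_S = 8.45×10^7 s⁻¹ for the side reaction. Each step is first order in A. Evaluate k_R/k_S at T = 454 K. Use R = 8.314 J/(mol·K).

k_R/k_S = (A_R/A_S)·exp[−(E_R−E_S)/(RT)] = (A_R/A_S)·exp[(E_S−E_R)/(RT)].
(E_S−E_R)/(RT) = (15.2−53.1)×10³/(8.314×454) = -37900/3775 = -10.04.
k_R/k_S = (8.69×10^11/8.45×10^7)·exp(-10.04) = 10284 × 4.358×10^-5 = 0.448.
Since E_R > E_S, raising the temperature improves selectivity toward R.

0.448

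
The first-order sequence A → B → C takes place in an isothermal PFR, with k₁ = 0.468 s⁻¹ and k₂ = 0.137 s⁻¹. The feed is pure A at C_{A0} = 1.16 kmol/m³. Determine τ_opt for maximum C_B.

3.71 s

For first-order series the maximum of C_B occurs at τ_opt = ln(k₂/k₁)/(k₂−k₁).
= ln(0.137/0.468)/(0.137−0.468) = ln(0.2927)/-0.3310 = -1.228/-0.3310 = 3.71 s.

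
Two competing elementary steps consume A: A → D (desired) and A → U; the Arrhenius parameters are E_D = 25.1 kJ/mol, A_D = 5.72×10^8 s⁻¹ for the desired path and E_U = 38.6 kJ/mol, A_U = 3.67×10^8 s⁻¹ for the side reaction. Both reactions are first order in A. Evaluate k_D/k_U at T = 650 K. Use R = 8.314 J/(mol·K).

With equal orders, S_{D/U} = k_D/k_U = (A_D/A_U)·exp[(E_U−E_D)/(RT)].
(E_U−E_D)/(RT) = (38.6−25.1)×10³/(8.314×650) = 13500/5404 = 2.498.
k_D/k_U = (5.72×10^8/3.67×10^8)·exp(2.498) = 1.559 × 12.16 = 19.0.
Since E_D < E_U, lowering the temperature improves selectivity toward D.

19.0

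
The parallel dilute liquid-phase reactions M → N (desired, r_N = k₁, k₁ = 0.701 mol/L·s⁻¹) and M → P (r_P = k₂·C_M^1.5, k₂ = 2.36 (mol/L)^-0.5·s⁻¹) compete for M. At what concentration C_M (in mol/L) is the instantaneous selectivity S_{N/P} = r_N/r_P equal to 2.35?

S_{N/P} = (k₁/k₂)·C_M^-1.5 ⇒ C_M = (S·k₂/k₁)^(1/(-1.5)).
= (2.35×2.36/0.701)^(-0.6667) = (7.912)^(-0.6667) = 0.252 mol/L.

0.252 mol/L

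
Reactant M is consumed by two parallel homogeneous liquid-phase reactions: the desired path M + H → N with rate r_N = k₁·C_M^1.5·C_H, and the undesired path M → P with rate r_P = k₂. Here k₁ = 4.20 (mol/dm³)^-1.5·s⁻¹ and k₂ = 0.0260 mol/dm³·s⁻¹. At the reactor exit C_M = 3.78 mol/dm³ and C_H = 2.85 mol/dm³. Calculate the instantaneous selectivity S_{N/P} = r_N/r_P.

3383

S_{N/P} = r_N/r_P = (k₁·C_M^1.5·C_H)/(k₂) = (k₁/k₂)·C_M^1.5·C_H.
= (4.20×3.780^1.5×2.850) / (0.0260) = 87.97/0.02600 = 3383.
Since the desired path is higher order in M, keeping C_M high (PFR or concentrated feed) favours N.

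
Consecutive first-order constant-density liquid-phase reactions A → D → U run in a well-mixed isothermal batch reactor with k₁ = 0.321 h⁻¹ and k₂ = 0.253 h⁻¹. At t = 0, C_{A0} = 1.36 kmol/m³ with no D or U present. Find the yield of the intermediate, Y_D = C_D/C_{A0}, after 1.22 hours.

For first-order series with pure A initially, C_D(t) = k₁C_{A0}/(k₂−k₁)·(e^(−k₁t) − e^(−k₂t)).
e^(−k₁t) = e^(−0.321×1.22) = e^(−0.3916) = 0.6760; e^(−k₂t) = e^(−0.3087) = 0.7344.
C_D = 0.321×1.36/(0.253−0.321) × (0.6760−0.7344) = (-6.420)×(-0.05847) = 0.3754 kmol/m³.
Y_D = C_D/C_{A0} = 0.3754/1.36 = 0.276.

0.276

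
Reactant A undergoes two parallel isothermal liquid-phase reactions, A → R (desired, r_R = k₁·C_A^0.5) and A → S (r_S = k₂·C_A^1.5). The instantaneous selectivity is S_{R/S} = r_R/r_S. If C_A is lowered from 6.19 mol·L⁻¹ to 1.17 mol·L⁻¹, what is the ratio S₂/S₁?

S_{R/S} = (k₁/k₂)·C_A⁻¹, so S₂/S₁ = (C_{A,2}/C_{A,1})⁻¹.
= 6.19/1.17 = 5.29.

5.29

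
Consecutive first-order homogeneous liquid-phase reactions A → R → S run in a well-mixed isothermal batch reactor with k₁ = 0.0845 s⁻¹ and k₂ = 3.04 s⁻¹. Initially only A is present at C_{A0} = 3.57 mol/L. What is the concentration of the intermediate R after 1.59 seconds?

For first-order series with pure A initially, C_R(t) = k₁C_{A0}/(k₂−k₁)·(e^(−k₁t) − e^(−k₂t)).
e^(−k₁t) = e^(−0.0845×1.59) = e^(−0.1344) = 0.8743; e^(−k₂t) = e^(−4.834) = 0.007958.
C_R = 0.0845×3.57/(3.04−0.0845) × (0.8743−0.007958) = 0.1021×0.8663 = 0.08842 mol/L.

0.0884 mol/L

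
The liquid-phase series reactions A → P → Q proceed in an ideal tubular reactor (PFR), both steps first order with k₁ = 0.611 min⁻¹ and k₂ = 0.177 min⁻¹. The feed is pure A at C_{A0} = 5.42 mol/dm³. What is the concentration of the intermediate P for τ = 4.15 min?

The intermediate concentration in a first-order A→B→C sequence is C_P = k₁C_{A0}(e^(−k₁τ) − e^(−k₂τ))/(k₂−k₁).
e^(−k₁τ) = e^(−0.611×4.15) = e^(−2.536) = 0.07921; e^(−k₂τ) = e^(−0.7346) = 0.4797.
C_P = 0.611×5.42/(0.177−0.611) × (0.07921−0.4797) = (-7.630)×(-0.4005) = 3.056 mol/dm³.

3.06 mol/dm³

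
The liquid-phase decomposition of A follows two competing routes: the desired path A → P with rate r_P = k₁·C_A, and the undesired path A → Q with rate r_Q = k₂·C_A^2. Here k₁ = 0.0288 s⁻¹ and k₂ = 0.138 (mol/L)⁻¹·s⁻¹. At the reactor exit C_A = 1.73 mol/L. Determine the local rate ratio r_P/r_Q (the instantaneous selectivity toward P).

S_{P/Q} = r_P/r_Q = (k₁·C_A)/(k₂·C_A^2) = (k₁/k₂)·C_A⁻¹.
= (0.0288×1.730) / (0.138×1.730^2) = 0.04982/0.4130 = 0.121.
The undesired path is higher order in A, so low C_A (CSTR or dilute feed) favours P.

0.121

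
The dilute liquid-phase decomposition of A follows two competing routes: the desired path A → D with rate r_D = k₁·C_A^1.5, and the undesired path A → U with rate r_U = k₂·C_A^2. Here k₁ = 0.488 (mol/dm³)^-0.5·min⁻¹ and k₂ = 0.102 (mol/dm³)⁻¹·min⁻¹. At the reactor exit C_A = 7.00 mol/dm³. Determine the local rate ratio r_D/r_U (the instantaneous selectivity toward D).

S_{D/U} = r_D/r_U = (k₁·C_A^1.5)/(k₂·C_A^2) = (k₁/k₂)·C_A^-0.5.
= (0.488×7.000^1.5) / (0.102×7.000^2) = 9.038/4.998 = 1.81.

1.81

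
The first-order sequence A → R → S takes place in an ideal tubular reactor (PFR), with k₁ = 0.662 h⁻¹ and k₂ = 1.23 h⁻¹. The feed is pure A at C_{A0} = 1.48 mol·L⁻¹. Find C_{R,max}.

0.387 mol·L⁻¹

At the optimum, C_{R,max}/C_{A0} = (k₁/k₂)^[k₂/(k₂−k₁)].
= (0.662/1.23)^(1.23/(1.23−0.662)) = (0.5382)^(2.165) = 0.2614.
C_{R,max} = 0.2614×1.48 = 0.387 mol·L⁻¹.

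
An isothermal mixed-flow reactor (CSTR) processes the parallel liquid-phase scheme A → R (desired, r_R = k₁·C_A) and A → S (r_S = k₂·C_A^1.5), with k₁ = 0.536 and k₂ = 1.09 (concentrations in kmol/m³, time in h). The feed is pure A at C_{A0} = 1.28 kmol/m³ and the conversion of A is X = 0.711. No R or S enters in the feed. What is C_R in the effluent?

0.407 kmol/m³

Exit C_A = C_{A0}(1−X) = 1.28×0.289 = 0.3699 kmol/m³.
A CSTR operates uniformly at the exit composition, giving r_R = 0.1983 and r_S = 0.2452 (each k·C_A^n at C_A = 0.3699).
Fraction of consumed A going to R: r_R/(r_R+r_S) = 0.4471.
C_R = 0.4471·C_{A0}·X = 0.4471×1.28×0.711 = 0.407 kmol/m³.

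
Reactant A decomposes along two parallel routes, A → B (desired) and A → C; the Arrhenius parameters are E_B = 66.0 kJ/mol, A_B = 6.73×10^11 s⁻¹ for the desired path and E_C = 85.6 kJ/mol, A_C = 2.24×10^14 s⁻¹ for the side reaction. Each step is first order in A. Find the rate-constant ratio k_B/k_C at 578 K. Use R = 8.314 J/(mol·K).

Since both paths have the same order in A, the concentration cancels and S_{B/C} = k_B/k_C = (A_B/A_C)·exp[(E_C−E_B)/(RT)].
(E_C−E_B)/(RT) = (85.6−66.0)×10³/(8.314×578) = 19600/4805 = 4.079.
k_B/k_C = (6.73×10^11/2.24×10^14)·exp(4.079) = 0.003004 × 59.07 = 0.177.
Since E_B < E_C, lowering the temperature improves selectivity toward B.

0.177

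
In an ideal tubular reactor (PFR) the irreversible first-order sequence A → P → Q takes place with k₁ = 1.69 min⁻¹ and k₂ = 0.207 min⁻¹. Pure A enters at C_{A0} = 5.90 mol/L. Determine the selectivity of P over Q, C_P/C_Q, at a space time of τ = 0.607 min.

13.3

For first-order series with pure A initially, C_P(τ) = k₁C_{A0}/(k₂−k₁)·(e^(−k₁τ) − e^(−k₂τ)).
e^(−k₁τ) = e^(−1.69×0.607) = e^(−1.026) = 0.3585; e^(−k₂τ) = e^(−0.1256) = 0.8819.
C_P = 1.69×5.90/(0.207−1.69) × (0.3585−0.8819) = (-6.724)×(-0.5234) = 3.519 mol/L.
C_A = C_{A0}e^(−k₁τ) = 2.115 mol/L, so C_Q = C_{A0}−C_A−C_P = 0.2656 mol/L; C_P/C_Q = 13.3.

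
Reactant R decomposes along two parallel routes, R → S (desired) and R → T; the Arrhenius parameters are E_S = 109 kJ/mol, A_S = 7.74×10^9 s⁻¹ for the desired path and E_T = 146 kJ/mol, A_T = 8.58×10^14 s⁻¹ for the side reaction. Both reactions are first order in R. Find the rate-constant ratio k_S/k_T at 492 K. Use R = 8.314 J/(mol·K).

0.0765

With equal orders, S_{S/T} = k_S/k_T = (A_S/A_T)·exp[(E_T−E_S)/(RT)].
(E_T−E_S)/(RT) = (146−109)×10³/(8.314×492) = 37000/4090 = 9.045.
k_S/k_T = (7.74×10^9/8.58×10^14)·exp(9.045) = 9.021×10^-6 × 8479 = 0.0765.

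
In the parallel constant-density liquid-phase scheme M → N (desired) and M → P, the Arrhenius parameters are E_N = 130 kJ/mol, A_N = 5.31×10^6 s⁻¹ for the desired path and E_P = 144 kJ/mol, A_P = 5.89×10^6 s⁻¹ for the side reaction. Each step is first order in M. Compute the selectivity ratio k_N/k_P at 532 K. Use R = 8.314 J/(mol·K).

21.4

With equal orders, S_{N/P} = k_N/k_P = (A_N/A_P)·exp[(E_P−E_N)/(RT)].
(E_P−E_N)/(RT) = (144−130)×10³/(8.314×532) = 14000/4423 = 3.165.
k_N/k_P = (5.31×10^6/5.89×10^6)·exp(3.165) = 0.9015 × 23.69 = 21.4.
Since E_N < E_P, lowering the temperature improves selectivity toward N.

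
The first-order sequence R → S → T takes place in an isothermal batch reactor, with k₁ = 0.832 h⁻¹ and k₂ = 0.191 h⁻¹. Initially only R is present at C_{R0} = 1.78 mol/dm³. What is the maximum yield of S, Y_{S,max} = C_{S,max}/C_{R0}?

0.645

For a first-order series the maximum intermediate yield is C_{S,max}/C_{R0} = (k₁/k₂)^[k₂/(k₂−k₁)].
= (0.832/0.191)^(0.191/(0.191−0.832)) = (4.356)^(-0.2980) = 0.6450.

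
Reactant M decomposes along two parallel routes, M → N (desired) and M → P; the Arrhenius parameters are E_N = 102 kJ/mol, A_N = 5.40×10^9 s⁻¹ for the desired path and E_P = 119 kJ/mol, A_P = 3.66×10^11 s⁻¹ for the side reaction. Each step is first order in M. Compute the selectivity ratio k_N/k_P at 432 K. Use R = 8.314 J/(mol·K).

1.68

With equal orders, S_{N/P} = k_N/k_P = (A_N/A_P)·exp[(E_P−E_N)/(RT)].
(E_P−E_N)/(RT) = (119−102)×10³/(8.314×432) = 17000/3592 = 4.733.
k_N/k_P = (5.40×10^9/3.66×10^11)·exp(4.733) = 0.01475 × 113.7 = 1.68.
Since E_N < E_P, lowering the temperature improves selectivity toward N.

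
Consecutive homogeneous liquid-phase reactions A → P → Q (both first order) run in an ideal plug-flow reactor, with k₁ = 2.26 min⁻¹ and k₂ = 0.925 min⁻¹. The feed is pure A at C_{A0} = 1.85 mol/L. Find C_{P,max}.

0.996 mol/L

For a first-order series the maximum intermediate yield is C_{P,max}/C_{A0} = (k₁/k₂)^[k₂/(k₂−k₁)].
= (2.26/0.925)^(0.925/(0.925−2.26)) = (2.443)^(-0.6929) = 0.5385.
C_{P,max} = 0.5385×1.85 = 0.996 mol/L.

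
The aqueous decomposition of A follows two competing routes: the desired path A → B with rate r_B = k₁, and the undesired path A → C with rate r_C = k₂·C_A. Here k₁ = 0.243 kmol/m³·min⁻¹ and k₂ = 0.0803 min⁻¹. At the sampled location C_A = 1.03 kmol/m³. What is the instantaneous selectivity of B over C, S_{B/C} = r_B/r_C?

2.94

S_{B/C} = r_B/r_C = (k₁)/(k₂·C_A) = (k₁/k₂)·C_A⁻¹.
= (0.243) / (0.0803×1.030) = 0.2430/0.08271 = 2.94.
The undesired path is higher order in A, so low C_A (CSTR or dilute feed) favours B.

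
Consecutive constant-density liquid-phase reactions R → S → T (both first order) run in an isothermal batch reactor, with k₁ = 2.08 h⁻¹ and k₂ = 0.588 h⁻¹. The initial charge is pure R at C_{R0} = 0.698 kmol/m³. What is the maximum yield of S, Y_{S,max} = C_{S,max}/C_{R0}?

0.608

For a first-order series the maximum intermediate yield is C_{S,max}/C_{R0} = (k₁/k₂)^[k₂/(k₂−k₁)].
= (2.08/0.588)^(0.588/(0.588−2.08)) = (3.537)^(-0.3941) = 0.6078.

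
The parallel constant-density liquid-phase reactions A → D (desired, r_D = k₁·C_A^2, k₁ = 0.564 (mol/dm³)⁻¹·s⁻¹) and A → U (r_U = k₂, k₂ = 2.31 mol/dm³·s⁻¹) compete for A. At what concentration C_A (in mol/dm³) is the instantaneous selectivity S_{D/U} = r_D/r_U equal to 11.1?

6.74 mol/dm³

S_{D/U} = (k₁/k₂)·C_A^2 ⇒ C_A = (S·k₂/k₁)^(0.5).
= (11.1×2.31/0.564)^(0.5) = (45.46)^(0.5) = 6.74 mol/dm³.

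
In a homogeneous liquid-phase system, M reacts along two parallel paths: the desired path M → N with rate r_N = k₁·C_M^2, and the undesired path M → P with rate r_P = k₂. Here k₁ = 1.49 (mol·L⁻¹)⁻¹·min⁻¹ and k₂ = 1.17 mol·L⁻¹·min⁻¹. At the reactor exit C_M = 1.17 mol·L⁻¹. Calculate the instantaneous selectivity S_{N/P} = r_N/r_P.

S_{N/P} = r_N/r_P = (k₁·C_M^2)/(k₂) = (k₁/k₂)·C_M^2.
= (1.49×1.170^2) / (1.17) = 2.040/1.170 = 1.74.
Since the desired path is higher order in M, keeping C_M high (PFR or concentrated feed) favours N.

1.74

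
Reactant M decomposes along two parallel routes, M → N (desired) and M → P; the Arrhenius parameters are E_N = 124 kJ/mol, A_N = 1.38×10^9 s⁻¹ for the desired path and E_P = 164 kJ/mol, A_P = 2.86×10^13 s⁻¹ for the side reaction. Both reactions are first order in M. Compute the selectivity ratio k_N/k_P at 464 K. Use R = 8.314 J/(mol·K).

1.54

Since both paths have the same order in M, the concentration cancels and S_{N/P} = k_N/k_P = (A_N/A_P)·exp[(E_P−E_N)/(RT)].
(E_P−E_N)/(RT) = (164−124)×10³/(8.314×464) = 40000/3858 = 10.37.
k_N/k_P = (1.38×10^9/2.86×10^13)·exp(10.37) = 4.825×10^-5 × 31853 = 1.54.
Since E_N < E_P, lowering the temperature improves selectivity toward N.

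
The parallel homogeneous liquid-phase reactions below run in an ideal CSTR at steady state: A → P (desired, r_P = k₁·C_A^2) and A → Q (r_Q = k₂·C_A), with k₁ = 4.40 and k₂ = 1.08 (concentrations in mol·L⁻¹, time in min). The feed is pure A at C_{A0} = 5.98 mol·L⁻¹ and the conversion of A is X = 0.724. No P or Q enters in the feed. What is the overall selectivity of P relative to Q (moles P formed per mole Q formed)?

6.72

Exit C_A = C_{A0}(1−X) = 5.98×0.276 = 1.650 mol·L⁻¹.
A CSTR operates uniformly at the exit composition, giving r_P = 11.99 and r_Q = 1.783 (each k·C_A^n at C_A = 1.650).
Overall selectivity = C_P/C_Q = r_Pτ/(r_Qτ) = r_P/r_Q = 6.72.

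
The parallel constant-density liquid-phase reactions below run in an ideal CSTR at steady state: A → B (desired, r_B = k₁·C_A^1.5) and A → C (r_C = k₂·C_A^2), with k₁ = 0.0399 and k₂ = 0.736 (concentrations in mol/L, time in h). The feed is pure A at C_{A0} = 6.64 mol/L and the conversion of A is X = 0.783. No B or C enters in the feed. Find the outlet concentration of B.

Exit C_A = C_{A0}(1−X) = 6.64×0.217 = 1.441 mol/L.
A CSTR operates uniformly at the exit composition, giving r_B = 0.06901 and r_C = 1.528 (each k·C_A^n at C_A = 1.441).
Fraction of consumed A going to B: r_B/(r_B+r_C) = 0.04321.
C_B = 0.04321·C_{A0}·X = 0.04321×6.64×0.783 = 0.225 mol/L.

0.225 mol/L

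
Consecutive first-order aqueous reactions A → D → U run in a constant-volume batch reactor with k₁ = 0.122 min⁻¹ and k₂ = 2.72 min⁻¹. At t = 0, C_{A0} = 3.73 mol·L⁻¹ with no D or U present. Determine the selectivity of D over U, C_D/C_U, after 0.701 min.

For first-order series with pure A initially, C_D(t) = k₁C_{A0}/(k₂−k₁)·(e^(−k₁t) − e^(−k₂t)).
e^(−k₁t) = e^(−0.122×0.701) = e^(−0.08552) = 0.9180; e^(−k₂t) = e^(−1.907) = 0.1486.
C_D = 0.122×3.73/(2.72−0.122) × (0.9180−0.1486) = 0.1752×0.7695 = 0.1348 mol·L⁻¹.
C_A = C_{A0}e^(−k₁t) = 3.424 mol·L⁻¹, so C_U = C_{A0}−C_A−C_D = 0.1710 mol·L⁻¹; C_D/C_U = 0.788.

0.788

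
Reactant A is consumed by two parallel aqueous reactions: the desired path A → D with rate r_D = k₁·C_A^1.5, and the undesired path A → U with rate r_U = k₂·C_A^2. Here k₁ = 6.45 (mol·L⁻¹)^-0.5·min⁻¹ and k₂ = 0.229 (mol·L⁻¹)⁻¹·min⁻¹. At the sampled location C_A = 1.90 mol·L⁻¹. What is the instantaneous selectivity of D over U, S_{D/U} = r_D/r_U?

S_{D/U} = r_D/r_U = (k₁·C_A^1.5)/(k₂·C_A^2) = (k₁/k₂)·C_A^-0.5.
= (6.45×1.900^1.5) / (0.229×1.900^2) = 16.89/0.8267 = 20.4.
The undesired path is higher order in A, so low C_A (CSTR or dilute feed) favours D.

20.4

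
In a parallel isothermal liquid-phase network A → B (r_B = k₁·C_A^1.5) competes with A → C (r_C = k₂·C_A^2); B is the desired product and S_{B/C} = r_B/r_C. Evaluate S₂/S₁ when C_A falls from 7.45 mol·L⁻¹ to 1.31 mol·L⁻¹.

2.38

S_{B/C} = (k₁/k₂)·C_A^-0.5, so S₂/S₁ = (C_{A,2}/C_{A,1})^-0.5.
= (1.31/7.45)^(-0.5) = (0.1758)^(-0.5) = 2.38.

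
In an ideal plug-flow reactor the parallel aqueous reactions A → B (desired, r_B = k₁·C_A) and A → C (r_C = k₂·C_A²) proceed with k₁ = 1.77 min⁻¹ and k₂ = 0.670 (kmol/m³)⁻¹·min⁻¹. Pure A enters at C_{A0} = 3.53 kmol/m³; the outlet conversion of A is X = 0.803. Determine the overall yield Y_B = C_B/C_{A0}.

C_A = C_{A0}(1−X) = 0.6954 kmol/m³.
Along a PFR/batch, dC_B/dC_A = −r_B/(r_B+r_C) = −k₁/(k₁+k₂·C_A).
Integrating from C_{A0} to C_A: C_B = (1.77/0.670)·ln[(1.77+0.670·3.53)/(1.77+0.670·0.695)] = 2.642·ln(4.135/2.236) = 1.624 kmol/m³.
Y_B = C_B/C_{A0} = 1.624/3.53 = 0.460.

0.460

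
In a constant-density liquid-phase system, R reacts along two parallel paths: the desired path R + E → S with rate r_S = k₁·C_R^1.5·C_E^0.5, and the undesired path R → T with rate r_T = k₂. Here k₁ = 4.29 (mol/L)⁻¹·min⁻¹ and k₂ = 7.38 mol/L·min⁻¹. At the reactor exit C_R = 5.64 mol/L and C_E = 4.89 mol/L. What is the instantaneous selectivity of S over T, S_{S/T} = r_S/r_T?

17.2

S_{S/T} = r_S/r_T = (k₁·C_R^1.5·C_E^0.5)/(k₂) = (k₁/k₂)·C_R^1.5·C_E^0.5.
= (4.29×5.640^1.5×4.890^0.5) / (7.38) = 127.1/7.380 = 17.2.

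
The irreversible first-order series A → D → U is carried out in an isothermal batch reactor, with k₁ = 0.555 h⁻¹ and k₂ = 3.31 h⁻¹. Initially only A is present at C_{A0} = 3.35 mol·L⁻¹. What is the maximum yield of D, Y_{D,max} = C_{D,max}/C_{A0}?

0.117

Evaluating C_D at t_opt = ln(k₂/k₁)/(k₂−k₁) gives C_{D,max}/C_{A0} = (k₁/k₂)^[k₂/(k₂−k₁)].
= (0.555/3.31)^(3.31/(3.31−0.555)) = (0.1677)^(1.201) = 0.1170.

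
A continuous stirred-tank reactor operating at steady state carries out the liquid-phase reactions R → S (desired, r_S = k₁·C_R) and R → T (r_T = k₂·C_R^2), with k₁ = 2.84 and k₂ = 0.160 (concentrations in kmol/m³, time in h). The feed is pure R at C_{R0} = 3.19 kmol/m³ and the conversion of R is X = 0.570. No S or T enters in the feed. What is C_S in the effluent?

Exit C_R = C_{R0}(1−X) = 3.19×0.430 = 1.372 kmol/m³.
Rates in a CSTR are evaluated at the outlet concentration: r_S = 2.84×1.372 = 3.896, r_T = 0.160×1.372^2 = 0.3010.
Fraction of consumed R going to S: r_S/(r_S+r_T) = 0.9283.
C_S = 0.9283·C_{R0}·X = 0.9283×3.19×0.570 = 1.69 kmol/m³.

1.69 kmol/m³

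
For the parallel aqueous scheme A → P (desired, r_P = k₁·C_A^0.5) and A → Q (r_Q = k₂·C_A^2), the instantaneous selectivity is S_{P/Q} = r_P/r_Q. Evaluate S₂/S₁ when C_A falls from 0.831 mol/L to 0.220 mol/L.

7.34

S_{P/Q} = (k₁/k₂)·C_A^-1.5, so S₂/S₁ = (C_{A,2}/C_{A,1})^-1.5.
= (0.220/0.831)^(-1.5) = (0.2647)^(-1.5) = 7.34.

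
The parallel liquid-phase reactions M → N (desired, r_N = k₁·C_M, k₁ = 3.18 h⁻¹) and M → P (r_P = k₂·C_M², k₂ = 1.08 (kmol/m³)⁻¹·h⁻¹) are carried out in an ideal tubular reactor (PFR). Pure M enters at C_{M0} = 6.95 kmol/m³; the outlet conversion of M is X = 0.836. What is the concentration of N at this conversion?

C_M = C_{M0}(1−X) = 1.140 kmol/m³.
Along a PFR/batch, dC_N/dC_M = −r_N/(r_N+r_P) = −k₁/(k₁+k₂·C_M).
Integrating from C_{M0} to C_M: C_N = (3.18/1.08)·ln[(3.18+1.08·6.95)/(3.18+1.08·1.14)] = 2.944·ln(10.69/4.411) = 2.605 kmol/m³.

2.61 kmol/m³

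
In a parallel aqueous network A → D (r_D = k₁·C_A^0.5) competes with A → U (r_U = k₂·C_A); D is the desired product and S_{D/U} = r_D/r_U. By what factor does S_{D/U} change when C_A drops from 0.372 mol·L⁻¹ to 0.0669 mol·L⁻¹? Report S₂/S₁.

S_{D/U} = (k₁/k₂)·C_A^-0.5, so S₂/S₁ = (C_{A,2}/C_{A,1})^-0.5.
= (0.0669/0.372)^(-0.5) = (0.1798)^(-0.5) = 2.36.
Selectivity toward D rises as C_A falls — low-concentration operation is favoured.

2.36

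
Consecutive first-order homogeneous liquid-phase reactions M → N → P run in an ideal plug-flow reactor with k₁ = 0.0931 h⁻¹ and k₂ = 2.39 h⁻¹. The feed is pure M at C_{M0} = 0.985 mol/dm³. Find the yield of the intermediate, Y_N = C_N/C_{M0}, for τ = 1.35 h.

The intermediate concentration in a first-order A→B→C sequence is C_N = k₁C_{M0}(e^(−k₁τ) − e^(−k₂τ))/(k₂−k₁).
e^(−k₁τ) = e^(−0.0931×1.35) = e^(−0.1257) = 0.8819; e^(−k₂τ) = e^(−3.227) = 0.03970.
C_N = 0.0931×0.985/(2.39−0.0931) × (0.8819−0.03970) = 0.03992×0.8422 = 0.03362 mol/dm³.
Y_N = C_N/C_{M0} = 0.03362/0.985 = 0.0341.

0.0341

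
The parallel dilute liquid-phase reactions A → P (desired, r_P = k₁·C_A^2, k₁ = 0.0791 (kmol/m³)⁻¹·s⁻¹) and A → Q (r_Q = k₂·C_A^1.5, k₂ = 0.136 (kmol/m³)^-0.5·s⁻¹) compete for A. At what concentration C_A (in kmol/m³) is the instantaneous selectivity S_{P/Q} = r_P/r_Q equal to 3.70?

S_{P/Q} = (k₁/k₂)·C_A^0.5 ⇒ C_A = (S·k₂/k₁)^(2).
= (3.70×0.136/0.0791)^(2) = (6.362)^(2) = 40.5 kmol/m³.

40.5 kmol/m³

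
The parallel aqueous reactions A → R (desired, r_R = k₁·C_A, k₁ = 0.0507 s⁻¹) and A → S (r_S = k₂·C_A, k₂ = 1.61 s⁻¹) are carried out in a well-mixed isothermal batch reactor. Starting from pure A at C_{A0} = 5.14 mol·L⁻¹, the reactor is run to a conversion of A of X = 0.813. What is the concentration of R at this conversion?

0.128 mol·L⁻¹

C_A = C_{A0}(1−X) = 0.9612 mol·L⁻¹.
Both paths are first order in A, so the instantaneous fraction to R is constant: dC_R/d(−C_A) = k₁/(k₁+k₂) = 0.03053.
C_R = 0.03053·(C_{A0}−C_A) = 0.03053×4.179 = 0.128 mol·L⁻¹.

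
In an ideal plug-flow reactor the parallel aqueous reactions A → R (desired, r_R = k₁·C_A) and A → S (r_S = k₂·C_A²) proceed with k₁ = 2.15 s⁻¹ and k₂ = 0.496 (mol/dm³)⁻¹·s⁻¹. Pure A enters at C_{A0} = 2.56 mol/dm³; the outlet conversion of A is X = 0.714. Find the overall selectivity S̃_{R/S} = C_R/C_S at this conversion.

2.71

C_A = C_{A0}(1−X) = 0.7322 mol/dm³.
Along a PFR/batch, dC_R/dC_A = −r_R/(r_R+r_S) = −k₁/(k₁+k₂·C_A).
Integrating from C_{A0} to C_A: C_R = (2.15/0.496)·ln[(2.15+0.496·2.56)/(2.15+0.496·0.732)] = 4.335·ln(3.420/2.513) = 1.335 mol/dm³.
C_S = (C_{A0}−C_A)−C_R = 0.4926 mol/dm³; S̃_{R/S} = 1.335/0.4926 = 2.71.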